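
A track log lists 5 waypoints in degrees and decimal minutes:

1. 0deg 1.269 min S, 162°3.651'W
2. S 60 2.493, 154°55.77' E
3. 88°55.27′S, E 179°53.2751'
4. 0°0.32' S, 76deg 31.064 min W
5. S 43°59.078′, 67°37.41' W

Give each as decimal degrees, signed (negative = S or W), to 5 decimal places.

1. -0.02115, -162.06085
2. -60.04155, 154.92950
3. -88.92117, 179.88792
4. -0.00533, -76.51773
5. -43.98463, -67.62350

Point 1:
  Lat: 0 + 1.269/60 = 0.021150
  S ⇒ negate
  Lon: 162 + 3.651/60 = 162.060850
  W ⇒ negate
Point 2:
  Latitude: 2.493′ = 0.041550°; total 60.041550
  S ⇒ negate
  Lon: 55.77′ = 0.929500°; total 154.929500
  E ⇒ keep positive
Point 3:
  Latitude: 55.27′ = 0.921167°; total 88.921167
  S ⇒ negate
  λ: 53.2751′ = 0.887918°; total 179.887918
  E → positive
Point 4:
  Lat: 0.32′ = 0.005333°; total 0.005333
  S ⇒ negate
  Longitude: 31.064′ = 0.517733°; total 76.517733
  hemisphere W, so the sign is −
Point 5:
  Latitude: 59.078′ = 0.984633°; total 43.984633
  S → negative
  Longitude: 67 + 37.41/60 = 67.623500
  W ⇒ negate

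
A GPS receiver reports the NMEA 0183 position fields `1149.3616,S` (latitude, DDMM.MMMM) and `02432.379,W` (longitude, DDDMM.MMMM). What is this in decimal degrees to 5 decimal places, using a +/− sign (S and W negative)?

Latitude: split at 2 digits → 11° and 49.3616′; 11 + 49.3616/60 = 11.822693
S ⇒ negate
Lon: split at 3 digits → 024° and 32.379′; 24 + 32.379/60 = 24.539650
W → negative

-11.82269, -24.53965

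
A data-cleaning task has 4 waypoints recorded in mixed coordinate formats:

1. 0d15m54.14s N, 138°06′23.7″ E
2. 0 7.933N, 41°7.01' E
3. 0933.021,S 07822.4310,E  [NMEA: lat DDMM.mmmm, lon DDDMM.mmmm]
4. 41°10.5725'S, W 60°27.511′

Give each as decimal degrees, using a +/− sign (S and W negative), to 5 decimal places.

Point 1:
  Latitude: 0 + 15/60 + 54.14/3600 = 0.265039
  N ⇒ keep positive
  Longitude: 6′ + 23.7″ = 6.39500′; 138 + 6.39500/60 = 138.106583
  E ⇒ keep positive
Point 2:
  Latitude: 7.933′ = 0.132217°; total 0.132217
  N ⇒ keep positive
  λ: 41 + 7.01/60 = 41.116833
  E ⇒ keep positive
Point 3:
  Lat: split at 2 digits → 09° and 33.021′; 9 + 33.021/60 = 9.550350
  S → negative
  Lon: split at 3 digits → 078° and 22.431′; 78 + 22.431/60 = 78.373850
  E ⇒ keep positive
Point 4:
  Lat: 10.5725′ = 0.176208°; total 41.176208
  hemisphere S, so the sign is −
  λ: 27.511′ = 0.458517°; total 60.458517
  W ⇒ negate

1. 0.26504, 138.10658
2. 0.13222, 41.11683
3. -9.55035, 78.37385
4. -41.17621, -60.45852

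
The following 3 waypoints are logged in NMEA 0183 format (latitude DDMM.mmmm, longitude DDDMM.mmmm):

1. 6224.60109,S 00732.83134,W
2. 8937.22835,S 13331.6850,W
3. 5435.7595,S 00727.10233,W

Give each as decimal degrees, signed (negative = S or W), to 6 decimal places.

Point 1:
  φ: degrees = first 2 digits = 62, minutes = 24.60109; 62 + 24.60109/60 = 62.4100182
  hemisphere S, so the sign is −
  Lon: degrees = first 3 digits = 7, minutes = 32.83134; 7 + 32.83134/60 = 7.5471890
  hemisphere W, so the sign is −
Point 2:
  Lat: degrees = first 2 digits = 89, minutes = 37.22835; 89 + 37.22835/60 = 89.6204725
  S ⇒ negate
  Longitude: split at 3 digits → 133° and 31.685′; 133 + 31.685/60 = 133.5280833
  hemisphere W, so the sign is −
Point 3:
  Latitude: degrees = first 2 digits = 54, minutes = 35.7595; 54 + 35.7595/60 = 54.5959917
  S ⇒ negate
  Lon: split at 3 digits → 007° and 27.10233′; 7 + 27.10233/60 = 7.4517055
  W ⇒ negate

1. -62.410018, -7.547189
2. -89.620473, -133.528083
3. -54.595992, -7.451706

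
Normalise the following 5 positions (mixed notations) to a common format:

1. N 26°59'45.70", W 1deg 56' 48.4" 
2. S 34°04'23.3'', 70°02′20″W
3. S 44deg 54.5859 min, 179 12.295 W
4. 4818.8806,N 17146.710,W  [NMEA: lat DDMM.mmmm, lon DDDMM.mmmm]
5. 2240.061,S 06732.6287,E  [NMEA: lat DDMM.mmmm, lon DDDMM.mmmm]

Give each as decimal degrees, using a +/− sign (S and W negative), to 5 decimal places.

1. 26.99603, -1.94678
2. -34.07314, -70.03889
3. -44.90977, -179.20492
4. 48.31468, -171.77850
5. -22.66768, 67.54381

Point 1:
  φ: 26° + 59/60 + 45.7/3600 = 26 + 0.983333 + 0.012694 = 26.996028
  N ⇒ keep positive
  Longitude: 1° + 56/60 + 48.4/3600 = 1 + 0.933333 + 0.013444 = 1.946778
  hemisphere W, so the sign is −
Point 2:
  Latitude: 4′ + 23.3″ = 4.38833′; 34 + 4.38833/60 = 34.073139
  S ⇒ negate
  Longitude: 2′ + 20″ = 2.33333′; 70 + 2.33333/60 = 70.038889
  hemisphere W, so the sign is −
Point 3:
  Latitude: 44 + 54.5859/60 = 44.909765
  hemisphere S, so the sign is −
  Longitude: 179 + 12.295/60 = 179.204917
  W ⇒ negate
Point 4:
  φ: degrees = first 2 digits = 48, minutes = 18.8806; 48 + 18.8806/60 = 48.314677
  N ⇒ keep positive
  Longitude: split at 3 digits → 171° and 46.71′; 171 + 46.71/60 = 171.778500
  hemisphere W, so the sign is −
Point 5:
  φ: degrees = first 2 digits = 22, minutes = 40.061; 22 + 40.061/60 = 22.667683
  hemisphere S, so the sign is −
  Longitude: split at 3 digits → 067° and 32.6287′; 67 + 32.6287/60 = 67.543812
  E ⇒ keep positive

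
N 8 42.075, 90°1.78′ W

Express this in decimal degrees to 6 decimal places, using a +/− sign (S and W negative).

Latitude: 8 + 42.075/60 = 8.7012500
N → positive
λ: 90 + 1.78/60 = 90.0296667
hemisphere W, so the sign is −

8.701250, -90.029667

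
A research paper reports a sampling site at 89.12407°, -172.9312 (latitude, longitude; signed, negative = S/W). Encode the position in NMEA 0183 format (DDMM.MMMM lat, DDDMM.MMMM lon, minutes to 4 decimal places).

Latitude: 89° + 0.124070 × 60 = 89° 7.444200′
Longitude is negative → W; |value| = 172.931200
λ: 172° + 0.931200 × 60 = 172° 55.872000′

8907.4442,N / 17255.8720,W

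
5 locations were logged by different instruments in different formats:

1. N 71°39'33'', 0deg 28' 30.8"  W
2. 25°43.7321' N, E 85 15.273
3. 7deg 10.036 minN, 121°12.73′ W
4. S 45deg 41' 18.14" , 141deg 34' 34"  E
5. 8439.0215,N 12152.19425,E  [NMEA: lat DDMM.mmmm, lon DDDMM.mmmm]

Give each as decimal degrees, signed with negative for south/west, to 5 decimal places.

Point 1:
  φ: 71° + 39/60 + 33/3600 = 71 + 0.650000 + 0.009167 = 71.659167
  N ⇒ keep positive
  Lon: 0 + 28/60 + 30.8/3600 = 0.475222
  hemisphere W, so the sign is −
Point 2:
  φ: 25 + 43.7321/60 = 25.728868
  N ⇒ keep positive
  Longitude: 85 + 15.273/60 = 85.254550
  E ⇒ keep positive
Point 3:
  φ: 7 + 10.036/60 = 7.167267
  N → positive
  λ: 121 + 12.73/60 = 121.212167
  hemisphere W, so the sign is −
Point 4:
  φ: 45 + 41/60 + 18.14/3600 = 45.688372
  hemisphere S, so the sign is −
  λ: 141° + 34/60 + 34/3600 = 141 + 0.566667 + 0.009444 = 141.576111
  E ⇒ keep positive
Point 5:
  Latitude: split at 2 digits → 84° and 39.0215′; 84 + 39.0215/60 = 84.650358
  N ⇒ keep positive
  Longitude: split at 3 digits → 121° and 52.19425′; 121 + 52.19425/60 = 121.869904
  E → positive

1. 71.65917, -0.47522
2. 25.72887, 85.25455
3. 7.16727, -121.21217
4. -45.68837, 141.57611
5. 84.65036, 121.86990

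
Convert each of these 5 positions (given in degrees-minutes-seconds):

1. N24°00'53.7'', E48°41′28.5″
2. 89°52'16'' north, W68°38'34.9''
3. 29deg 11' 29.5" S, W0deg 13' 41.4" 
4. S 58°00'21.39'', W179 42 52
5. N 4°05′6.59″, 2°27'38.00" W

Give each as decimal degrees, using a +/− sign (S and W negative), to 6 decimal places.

Point 1:
  Lat: 24° + 0/60 + 53.7/3600 = 24 + 0.000000 + 0.014917 = 24.0149167
  N → positive
  Lon: 41′ + 28.5″ = 41.47500′; 48 + 41.47500/60 = 48.6912500
  E → positive
Point 2:
  Lat: 89 + 52/60 + 16/3600 = 89.8711111
  N → positive
  Longitude: 38′ + 34.9″ = 38.58167′; 68 + 38.58167/60 = 68.6430278
  hemisphere W, so the sign is −
Point 3:
  φ: 29° + 11/60 + 29.5/3600 = 29 + 0.183333 + 0.008194 = 29.1915278
  hemisphere S, so the sign is −
  λ: 13′ + 41.4″ = 13.69000′; 0 + 13.69000/60 = 0.2281667
  hemisphere W, so the sign is −
Point 4:
  Lat: 0′ + 21.39″ = 0.35650′; 58 + 0.35650/60 = 58.0059417
  S ⇒ negate
  Longitude: 179 + 42/60 + 52/3600 = 179.7144444
  W ⇒ negate
Point 5:
  Latitude: 4 + 5/60 + 6.59/3600 = 4.0851639
  N → positive
  λ: 27′ + 38″ = 27.63333′; 2 + 27.63333/60 = 2.4605556
  W ⇒ negate

1. 24.014917, 48.691250
2. 89.871111, -68.643028
3. -29.191528, -0.228167
4. -58.005942, -179.714444
5. 4.085164, -2.460556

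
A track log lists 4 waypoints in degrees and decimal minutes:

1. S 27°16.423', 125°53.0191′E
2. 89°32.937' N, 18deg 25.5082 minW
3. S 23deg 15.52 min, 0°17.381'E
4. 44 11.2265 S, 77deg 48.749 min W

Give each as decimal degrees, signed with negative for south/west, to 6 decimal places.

Point 1:
  φ: 16.423′ = 0.273717°; total 27.2737167
  hemisphere S, so the sign is −
  λ: 53.0191′ = 0.883652°; total 125.8836517
  E ⇒ keep positive
Point 2:
  φ: 89 + 32.937/60 = 89.5489500
  N ⇒ keep positive
  Lon: 18 + 25.5082/60 = 18.4251367
  W → negative
Point 3:
  Latitude: 23 + 15.52/60 = 23.2586667
  hemisphere S, so the sign is −
  Lon: 0 + 17.381/60 = 0.2896833
  E → positive
Point 4:
  Latitude: 44 + 11.2265/60 = 44.1871083
  S → negative
  Longitude: 48.749′ = 0.812483°; total 77.8124833
  hemisphere W, so the sign is −

1. -27.273717, 125.883652
2. 89.548950, -18.425137
3. -23.258667, 0.289683
4. -44.187108, -77.812483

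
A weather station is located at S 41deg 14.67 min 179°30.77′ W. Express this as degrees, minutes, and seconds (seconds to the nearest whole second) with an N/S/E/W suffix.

41°14′40″ S, 179°30′46″ W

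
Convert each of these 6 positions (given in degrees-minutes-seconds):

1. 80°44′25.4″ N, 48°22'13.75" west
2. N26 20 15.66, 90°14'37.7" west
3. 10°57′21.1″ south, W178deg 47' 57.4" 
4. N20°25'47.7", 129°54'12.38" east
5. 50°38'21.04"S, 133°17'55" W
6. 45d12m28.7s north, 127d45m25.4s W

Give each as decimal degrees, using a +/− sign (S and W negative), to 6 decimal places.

1. 80.740389, -48.370486
2. 26.337683, -90.243806
3. -10.955861, -178.799278
4. 20.429917, 129.903439
5. -50.639178, -133.298611
6. 45.207972, -127.757056

Point 1:
  Lat: 44′ + 25.4″ = 44.42333′; 80 + 44.42333/60 = 80.7403889
  N ⇒ keep positive
  λ: 22′ + 13.75″ = 22.22917′; 48 + 22.22917/60 = 48.3704861
  hemisphere W, so the sign is −
Point 2:
  Latitude: 20′ + 15.66″ = 20.26100′; 26 + 20.26100/60 = 26.3376833
  N ⇒ keep positive
  Longitude: 14′ + 37.7″ = 14.62833′; 90 + 14.62833/60 = 90.2438056
  hemisphere W, so the sign is −
Point 3:
  φ: 10° + 57/60 + 21.1/3600 = 10 + 0.950000 + 0.005861 = 10.9558611
  S → negative
  Longitude: 47′ + 57.4″ = 47.95667′; 178 + 47.95667/60 = 178.7992778
  W ⇒ negate
Point 4:
  Lat: 20 + 25/60 + 47.7/3600 = 20.4299167
  N ⇒ keep positive
  λ: 129° + 54/60 + 12.38/3600 = 129 + 0.900000 + 0.003439 = 129.9034389
  E → positive
Point 5:
  Lat: 38′ + 21.04″ = 38.35067′; 50 + 38.35067/60 = 50.6391778
  hemisphere S, so the sign is −
  λ: 133° + 17/60 + 55/3600 = 133 + 0.283333 + 0.015278 = 133.2986111
  hemisphere W, so the sign is −
Point 6:
  φ: 12′ + 28.7″ = 12.47833′; 45 + 12.47833/60 = 45.2079722
  N ⇒ keep positive
  λ: 127° + 45/60 + 25.4/3600 = 127 + 0.750000 + 0.007056 = 127.7570556
  hemisphere W, so the sign is −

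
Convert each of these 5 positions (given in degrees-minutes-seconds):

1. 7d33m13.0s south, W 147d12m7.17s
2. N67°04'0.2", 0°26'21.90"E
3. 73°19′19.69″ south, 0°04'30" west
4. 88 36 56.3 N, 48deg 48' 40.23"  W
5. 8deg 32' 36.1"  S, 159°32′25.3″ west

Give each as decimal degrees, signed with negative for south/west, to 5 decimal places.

Point 1:
  Latitude: 7 + 33/60 + 13/3600 = 7.553611
  hemisphere S, so the sign is −
  Longitude: 147° + 12/60 + 7.17/3600 = 147 + 0.200000 + 0.001992 = 147.201992
  hemisphere W, so the sign is −
Point 2:
  φ: 67° + 4/60 + 0.2/3600 = 67 + 0.066667 + 0.000056 = 67.066722
  N → positive
  λ: 0° + 26/60 + 21.9/3600 = 0 + 0.433333 + 0.006083 = 0.439417
  E ⇒ keep positive
Point 3:
  Latitude: 73 + 19/60 + 19.69/3600 = 73.322136
  S → negative
  Lon: 0 + 4/60 + 30/3600 = 0.075000
  hemisphere W, so the sign is −
Point 4:
  φ: 88° + 36/60 + 56.3/3600 = 88 + 0.600000 + 0.015639 = 88.615639
  N ⇒ keep positive
  Longitude: 48 + 48/60 + 40.23/3600 = 48.811175
  hemisphere W, so the sign is −
Point 5:
  Latitude: 8 + 32/60 + 36.1/3600 = 8.543361
  S ⇒ negate
  λ: 159 + 32/60 + 25.3/3600 = 159.540361
  W → negative

1. -7.55361, -147.20199
2. 67.06672, 0.43942
3. -73.32214, -0.07500
4. 88.61564, -48.81118
5. -8.54336, -159.54036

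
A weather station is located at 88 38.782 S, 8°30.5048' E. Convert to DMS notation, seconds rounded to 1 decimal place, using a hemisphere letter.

Latitude: fractional minutes 0.78200 × 60 = 46.920″
Lon: 30.50480′ → 30′ and 0.50480 × 60 = 30.288″

88°38′46.9″ S, 8°30′30.3″ E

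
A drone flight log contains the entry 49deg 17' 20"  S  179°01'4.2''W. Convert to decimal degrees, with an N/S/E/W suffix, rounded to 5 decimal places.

49.28889° S, 179.01783° W

Lat: 49° + 17/60 + 20/3600 = 49 + 0.283333 + 0.005556 = 49.288889
Lon: 1′ + 4.2″ = 1.07000′; 179 + 1.07000/60 = 179.017833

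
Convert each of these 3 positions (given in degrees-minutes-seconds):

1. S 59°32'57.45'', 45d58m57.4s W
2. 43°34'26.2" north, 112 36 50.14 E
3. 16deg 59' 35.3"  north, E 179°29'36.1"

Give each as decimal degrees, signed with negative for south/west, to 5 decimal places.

1. -59.54929, -45.98261
2. 43.57394, 112.61393
3. 16.99314, 179.49336

Point 1:
  Lat: 59° + 32/60 + 57.45/3600 = 59 + 0.533333 + 0.015958 = 59.549292
  S → negative
  λ: 58′ + 57.4″ = 58.95667′; 45 + 58.95667/60 = 45.982611
  W ⇒ negate
Point 2:
  Lat: 43° + 34/60 + 26.2/3600 = 43 + 0.566667 + 0.007278 = 43.573944
  N → positive
  Longitude: 112 + 36/60 + 50.14/3600 = 112.613928
  E ⇒ keep positive
Point 3:
  φ: 16 + 59/60 + 35.3/3600 = 16.993139
  N ⇒ keep positive
  Longitude: 179 + 29/60 + 36.1/3600 = 179.493361
  E ⇒ keep positive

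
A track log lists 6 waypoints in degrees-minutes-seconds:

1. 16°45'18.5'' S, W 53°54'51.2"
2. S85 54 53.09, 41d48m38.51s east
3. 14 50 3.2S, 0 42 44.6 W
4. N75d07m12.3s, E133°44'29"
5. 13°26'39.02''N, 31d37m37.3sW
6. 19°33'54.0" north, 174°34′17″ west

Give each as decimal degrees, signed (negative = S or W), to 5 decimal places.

1. -16.75514, -53.91422
2. -85.91475, 41.81070
3. -14.83422, -0.71239
4. 75.12008, 133.74139
5. 13.44417, -31.62703
6. 19.56500, -174.57139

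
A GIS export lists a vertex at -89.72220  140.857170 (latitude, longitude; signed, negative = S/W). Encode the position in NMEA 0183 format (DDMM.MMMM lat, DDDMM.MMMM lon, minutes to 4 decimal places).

8943.3320,S / 14051.4302,E

Latitude is negative → S; |value| = 89.722200
Lat: 89° + 0.722200 × 60 = 89° 43.332000′
Longitude: fractional part 0.857170 → 51.430200 minutes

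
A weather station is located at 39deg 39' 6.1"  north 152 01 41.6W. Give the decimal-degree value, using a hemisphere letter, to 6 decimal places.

39.651694° N, 152.028222° W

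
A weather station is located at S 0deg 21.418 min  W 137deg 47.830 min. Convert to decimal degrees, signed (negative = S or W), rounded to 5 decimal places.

φ: 0 + 21.418/60 = 0.356967
hemisphere S, so the sign is −
Lon: 137 + 47.83/60 = 137.797167
W ⇒ negate

-0.35697, -137.79717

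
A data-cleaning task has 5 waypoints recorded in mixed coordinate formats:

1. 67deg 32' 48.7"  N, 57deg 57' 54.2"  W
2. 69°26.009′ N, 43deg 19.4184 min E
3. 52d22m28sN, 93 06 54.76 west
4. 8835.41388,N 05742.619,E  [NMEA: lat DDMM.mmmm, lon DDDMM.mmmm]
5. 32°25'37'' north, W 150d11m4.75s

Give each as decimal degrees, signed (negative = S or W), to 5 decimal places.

1. 67.54686, -57.96506
2. 69.43348, 43.32364
3. 52.37444, -93.11521
4. 88.59023, 57.71032
5. 32.42694, -150.18465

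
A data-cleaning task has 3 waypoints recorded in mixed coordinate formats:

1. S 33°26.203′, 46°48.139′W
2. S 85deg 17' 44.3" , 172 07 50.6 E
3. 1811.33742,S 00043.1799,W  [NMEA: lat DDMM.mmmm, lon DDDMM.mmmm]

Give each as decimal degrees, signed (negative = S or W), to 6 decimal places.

Point 1:
  Latitude: 26.203′ = 0.436717°; total 33.4367167
  hemisphere S, so the sign is −
  λ: 48.139′ = 0.802317°; total 46.8023167
  W → negative
Point 2:
  φ: 85° + 17/60 + 44.3/3600 = 85 + 0.283333 + 0.012306 = 85.2956389
  S → negative
  Longitude: 7′ + 50.6″ = 7.84333′; 172 + 7.84333/60 = 172.1307222
  E → positive
Point 3:
  Lat: degrees = first 2 digits = 18, minutes = 11.33742; 18 + 11.33742/60 = 18.1889570
  S ⇒ negate
  Longitude: split at 3 digits → 000° and 43.1799′; 0 + 43.1799/60 = 0.7196650
  W → negative

1. -33.436717, -46.802317
2. -85.295639, 172.130722
3. -18.188957, -0.719665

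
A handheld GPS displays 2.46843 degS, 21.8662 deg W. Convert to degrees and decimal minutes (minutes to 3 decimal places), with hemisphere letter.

2° 28.106′ S, 21° 51.972′ W

Lat: 2° + 0.468430 × 60 = 2° 28.10580′
Longitude: fractional part 0.866200 → 51.97200 minutes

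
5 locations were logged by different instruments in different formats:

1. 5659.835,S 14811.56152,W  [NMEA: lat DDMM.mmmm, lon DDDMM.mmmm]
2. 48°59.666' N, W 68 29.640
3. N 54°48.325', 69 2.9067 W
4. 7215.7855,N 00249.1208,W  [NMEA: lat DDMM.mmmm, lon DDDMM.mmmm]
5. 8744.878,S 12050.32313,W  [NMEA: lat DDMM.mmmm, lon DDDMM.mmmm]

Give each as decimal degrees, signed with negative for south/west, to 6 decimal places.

Point 1:
  φ: split at 2 digits → 56° and 59.835′; 56 + 59.835/60 = 56.9972500
  S → negative
  Lon: split at 3 digits → 148° and 11.56152′; 148 + 11.56152/60 = 148.1926920
  hemisphere W, so the sign is −
Point 2:
  Lat: 59.666′ = 0.994433°; total 48.9944333
  N ⇒ keep positive
  Longitude: 29.64′ = 0.494000°; total 68.4940000
  W → negative
Point 3:
  Latitude: 54 + 48.325/60 = 54.8054167
  N → positive
  Longitude: 69 + 2.9067/60 = 69.0484450
  W ⇒ negate
Point 4:
  φ: split at 2 digits → 72° and 15.7855′; 72 + 15.7855/60 = 72.2630917
  N → positive
  Lon: degrees = first 3 digits = 2, minutes = 49.1208; 2 + 49.1208/60 = 2.8186800
  W ⇒ negate
Point 5:
  Lat: degrees = first 2 digits = 87, minutes = 44.878; 87 + 44.878/60 = 87.7479667
  hemisphere S, so the sign is −
  Lon: split at 3 digits → 120° and 50.32313′; 120 + 50.32313/60 = 120.8387188
  W → negative

1. -56.997250, -148.192692
2. 48.994433, -68.494000
3. 54.805417, -69.048445
4. 72.263092, -2.818680
5. -87.747967, -120.838719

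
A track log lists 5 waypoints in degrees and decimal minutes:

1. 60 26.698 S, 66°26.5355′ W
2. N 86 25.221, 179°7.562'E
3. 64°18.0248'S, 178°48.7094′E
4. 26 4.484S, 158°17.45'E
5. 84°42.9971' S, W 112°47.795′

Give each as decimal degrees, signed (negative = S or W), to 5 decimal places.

1. -60.44497, -66.44226
2. 86.42035, 179.12603
3. -64.30041, 178.81182
4. -26.07473, 158.29083
5. -84.71662, -112.79658

Point 1:
  Latitude: 60 + 26.698/60 = 60.444967
  S ⇒ negate
  λ: 66 + 26.5355/60 = 66.442258
  W ⇒ negate
Point 2:
  Latitude: 86 + 25.221/60 = 86.420350
  N → positive
  Longitude: 7.562′ = 0.126033°; total 179.126033
  E ⇒ keep positive
Point 3:
  φ: 64 + 18.0248/60 = 64.300413
  hemisphere S, so the sign is −
  Longitude: 178 + 48.7094/60 = 178.811823
  E → positive
Point 4:
  φ: 4.484′ = 0.074733°; total 26.074733
  S ⇒ negate
  Longitude: 17.45′ = 0.290833°; total 158.290833
  E → positive
Point 5:
  Latitude: 84 + 42.9971/60 = 84.716618
  S → negative
  Longitude: 47.795′ = 0.796583°; total 112.796583
  hemisphere W, so the sign is −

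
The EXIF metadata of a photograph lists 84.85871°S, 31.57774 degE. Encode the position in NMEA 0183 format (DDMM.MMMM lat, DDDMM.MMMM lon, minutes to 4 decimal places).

φ: fractional part 0.858710 → 51.522600 minutes
λ: 31° + 0.577740 × 60 = 31° 34.664400′

8451.5226,S / 03134.6644,E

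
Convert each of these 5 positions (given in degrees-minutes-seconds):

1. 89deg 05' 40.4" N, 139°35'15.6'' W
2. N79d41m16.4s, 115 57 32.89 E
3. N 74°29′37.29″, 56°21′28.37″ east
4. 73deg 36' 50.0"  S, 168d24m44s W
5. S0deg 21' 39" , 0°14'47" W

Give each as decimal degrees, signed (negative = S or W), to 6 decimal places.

1. 89.094556, -139.587667
2. 79.687889, 115.959136
3. 74.493692, 56.357881
4. -73.613889, -168.412222
5. -0.360833, -0.246389

Point 1:
  Latitude: 89 + 5/60 + 40.4/3600 = 89.0945556
  N → positive
  Longitude: 139 + 35/60 + 15.6/3600 = 139.5876667
  W ⇒ negate
Point 2:
  Latitude: 41′ + 16.4″ = 41.27333′; 79 + 41.27333/60 = 79.6878889
  N ⇒ keep positive
  Lon: 57′ + 32.89″ = 57.54817′; 115 + 57.54817/60 = 115.9591361
  E ⇒ keep positive
Point 3:
  Lat: 29′ + 37.29″ = 29.62150′; 74 + 29.62150/60 = 74.4936917
  N → positive
  Lon: 56 + 21/60 + 28.37/3600 = 56.3578806
  E → positive
Point 4:
  Lat: 73° + 36/60 + 50/3600 = 73 + 0.600000 + 0.013889 = 73.6138889
  hemisphere S, so the sign is −
  λ: 24′ + 44″ = 24.73333′; 168 + 24.73333/60 = 168.4122222
  W → negative
Point 5:
  φ: 0° + 21/60 + 39/3600 = 0 + 0.350000 + 0.010833 = 0.3608333
  S ⇒ negate
  Longitude: 0° + 14/60 + 47/3600 = 0 + 0.233333 + 0.013056 = 0.2463889
  hemisphere W, so the sign is −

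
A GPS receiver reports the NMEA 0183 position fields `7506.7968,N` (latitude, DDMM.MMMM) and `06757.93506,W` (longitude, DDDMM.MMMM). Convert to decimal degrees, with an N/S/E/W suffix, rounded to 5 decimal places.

Lat: split at 2 digits → 75° and 6.7968′; 75 + 6.7968/60 = 75.113280
λ: split at 3 digits → 067° and 57.93506′; 67 + 57.93506/60 = 67.965584

75.11328° N, 67.96558° W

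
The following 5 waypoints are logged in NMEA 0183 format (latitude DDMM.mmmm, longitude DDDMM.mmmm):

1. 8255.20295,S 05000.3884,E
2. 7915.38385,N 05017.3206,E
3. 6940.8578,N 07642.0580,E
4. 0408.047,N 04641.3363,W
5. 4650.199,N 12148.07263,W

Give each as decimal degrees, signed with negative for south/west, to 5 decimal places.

1. -82.92005, 50.00647
2. 79.25640, 50.28868
3. 69.68096, 76.70097
4. 4.13412, -46.68894
5. 46.83665, -121.80121

Point 1:
  Lat: split at 2 digits → 82° and 55.20295′; 82 + 55.20295/60 = 82.920049
  S ⇒ negate
  Longitude: split at 3 digits → 050° and 0.3884′; 50 + 0.3884/60 = 50.006473
  E → positive
Point 2:
  φ: split at 2 digits → 79° and 15.38385′; 79 + 15.38385/60 = 79.256398
  N → positive
  Longitude: split at 3 digits → 050° and 17.3206′; 50 + 17.3206/60 = 50.288677
  E → positive
Point 3:
  Latitude: degrees = first 2 digits = 69, minutes = 40.8578; 69 + 40.8578/60 = 69.680963
  N ⇒ keep positive
  λ: split at 3 digits → 076° and 42.058′; 76 + 42.058/60 = 76.700967
  E → positive
Point 4:
  Lat: split at 2 digits → 04° and 8.047′; 4 + 8.047/60 = 4.134117
  N → positive
  λ: degrees = first 3 digits = 46, minutes = 41.3363; 46 + 41.3363/60 = 46.688938
  W → negative
Point 5:
  φ: degrees = first 2 digits = 46, minutes = 50.199; 46 + 50.199/60 = 46.836650
  N ⇒ keep positive
  λ: degrees = first 3 digits = 121, minutes = 48.07263; 121 + 48.07263/60 = 121.801211
  hemisphere W, so the sign is −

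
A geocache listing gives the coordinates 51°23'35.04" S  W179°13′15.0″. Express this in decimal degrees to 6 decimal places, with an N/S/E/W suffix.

51.393067° S, 179.220833° W

Lat: 23′ + 35.04″ = 23.58400′; 51 + 23.58400/60 = 51.3930667
λ: 179° + 13/60 + 15/3600 = 179 + 0.216667 + 0.004167 = 179.2208333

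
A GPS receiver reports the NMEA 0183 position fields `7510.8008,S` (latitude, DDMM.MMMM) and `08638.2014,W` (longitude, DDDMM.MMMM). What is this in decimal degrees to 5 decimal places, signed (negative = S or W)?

-75.18001, -86.63669

Lat: degrees = first 2 digits = 75, minutes = 10.8008; 75 + 10.8008/60 = 75.180013
hemisphere S, so the sign is −
Longitude: degrees = first 3 digits = 86, minutes = 38.2014; 86 + 38.2014/60 = 86.636690
W → negative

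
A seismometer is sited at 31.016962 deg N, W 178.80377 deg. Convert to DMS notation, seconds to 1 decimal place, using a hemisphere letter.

31°01′1.1″ N, 178°48′13.6″ W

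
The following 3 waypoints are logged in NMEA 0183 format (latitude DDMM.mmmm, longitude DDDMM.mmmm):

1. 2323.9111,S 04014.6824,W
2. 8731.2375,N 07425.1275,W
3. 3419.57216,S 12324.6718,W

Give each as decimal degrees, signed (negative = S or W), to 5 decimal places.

Point 1:
  Latitude: degrees = first 2 digits = 23, minutes = 23.9111; 23 + 23.9111/60 = 23.398518
  S ⇒ negate
  Lon: split at 3 digits → 040° and 14.6824′; 40 + 14.6824/60 = 40.244707
  W → negative
Point 2:
  Lat: split at 2 digits → 87° and 31.2375′; 87 + 31.2375/60 = 87.520625
  N ⇒ keep positive
  Longitude: degrees = first 3 digits = 74, minutes = 25.1275; 74 + 25.1275/60 = 74.418792
  hemisphere W, so the sign is −
Point 3:
  Latitude: split at 2 digits → 34° and 19.57216′; 34 + 19.57216/60 = 34.326203
  S → negative
  λ: degrees = first 3 digits = 123, minutes = 24.6718; 123 + 24.6718/60 = 123.411197
  W ⇒ negate

1. -23.39852, -40.24471
2. 87.52063, -74.41879
3. -34.32620, -123.41120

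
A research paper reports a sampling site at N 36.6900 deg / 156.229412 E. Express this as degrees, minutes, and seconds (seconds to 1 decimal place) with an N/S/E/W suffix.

Lat: 0.690000° → 41.40000′; 0.40000 × 60 = 24.000″
Longitude: 0.229412° → 13.76472′; 0.76472 × 60 = 45.883″

36°41′24.0″ N, 156°13′45.9″ E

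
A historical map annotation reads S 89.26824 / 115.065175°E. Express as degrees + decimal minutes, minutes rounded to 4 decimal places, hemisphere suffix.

89° 16.0944′ S, 115° 3.9105′ E

Lat: 89° + 0.268240 × 60 = 89° 16.094400′
λ: fractional part 0.065175 → 3.910500 minutes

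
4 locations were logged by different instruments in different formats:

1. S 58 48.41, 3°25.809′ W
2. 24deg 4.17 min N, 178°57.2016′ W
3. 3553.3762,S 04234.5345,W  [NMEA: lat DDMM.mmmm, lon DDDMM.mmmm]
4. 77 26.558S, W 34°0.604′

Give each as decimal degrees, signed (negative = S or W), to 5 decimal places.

Point 1:
  φ: 48.41′ = 0.806833°; total 58.806833
  S → negative
  Longitude: 25.809′ = 0.430150°; total 3.430150
  W ⇒ negate
Point 2:
  Lat: 24 + 4.17/60 = 24.069500
  N → positive
  Lon: 57.2016′ = 0.953360°; total 178.953360
  hemisphere W, so the sign is −
Point 3:
  φ: split at 2 digits → 35° and 53.3762′; 35 + 53.3762/60 = 35.889603
  hemisphere S, so the sign is −
  Longitude: split at 3 digits → 042° and 34.5345′; 42 + 34.5345/60 = 42.575575
  hemisphere W, so the sign is −
Point 4:
  φ: 26.558′ = 0.442633°; total 77.442633
  hemisphere S, so the sign is −
  Lon: 34 + 0.604/60 = 34.010067
  W → negative

1. -58.80683, -3.43015
2. 24.06950, -178.95336
3. -35.88960, -42.57558
4. -77.44263, -34.01007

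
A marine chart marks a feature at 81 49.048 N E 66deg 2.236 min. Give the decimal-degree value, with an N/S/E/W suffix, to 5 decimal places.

Lat: 81 + 49.048/60 = 81.817467
Lon: 2.236′ = 0.037267°; total 66.037267

81.81747° N, 66.03727° E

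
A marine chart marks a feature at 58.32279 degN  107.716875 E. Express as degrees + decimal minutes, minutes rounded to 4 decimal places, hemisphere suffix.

φ: minutes = (58.322790 − 58) × 60 = 19.367400
Longitude: fractional part 0.716875 → 43.012500 minutes

58° 19.3674′ N, 107° 43.0125′ E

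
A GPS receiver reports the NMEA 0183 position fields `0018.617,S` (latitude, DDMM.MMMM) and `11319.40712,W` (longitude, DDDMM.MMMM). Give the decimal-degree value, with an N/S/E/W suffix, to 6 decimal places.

Lat: degrees = first 2 digits = 0, minutes = 18.617; 0 + 18.617/60 = 0.3102833
λ: split at 3 digits → 113° and 19.40712′; 113 + 19.40712/60 = 113.3234520

0.310283° S, 113.323452° W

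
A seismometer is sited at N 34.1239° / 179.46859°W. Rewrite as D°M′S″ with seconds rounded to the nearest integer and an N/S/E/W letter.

Lat: 0.123900 × 60 = 7.43400′ → 7′, remainder × 60 = 26.04″
Lon: 0.468590 × 60 = 28.11540′ → 28′, remainder × 60 = 6.92″

34°07′26″ N, 179°28′7″ W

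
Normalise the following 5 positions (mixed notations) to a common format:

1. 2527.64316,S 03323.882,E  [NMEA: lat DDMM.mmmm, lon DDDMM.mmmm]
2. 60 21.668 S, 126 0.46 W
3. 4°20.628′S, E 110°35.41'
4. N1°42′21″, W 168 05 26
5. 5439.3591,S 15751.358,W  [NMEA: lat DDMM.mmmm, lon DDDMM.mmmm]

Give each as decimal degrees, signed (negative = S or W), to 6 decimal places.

1. -25.460719, 33.398033
2. -60.361133, -126.007667
3. -4.343800, 110.590167
4. 1.705833, -168.090556
5. -54.655985, -157.855967

Point 1:
  Lat: degrees = first 2 digits = 25, minutes = 27.64316; 25 + 27.64316/60 = 25.4607193
  S ⇒ negate
  Longitude: split at 3 digits → 033° and 23.882′; 33 + 23.882/60 = 33.3980333
  E ⇒ keep positive
Point 2:
  φ: 21.668′ = 0.361133°; total 60.3611333
  hemisphere S, so the sign is −
  Lon: 126 + 0.46/60 = 126.0076667
  W → negative
Point 3:
  Lat: 4 + 20.628/60 = 4.3438000
  hemisphere S, so the sign is −
  λ: 35.41′ = 0.590167°; total 110.5901667
  E → positive
Point 4:
  φ: 42′ + 21″ = 42.35000′; 1 + 42.35000/60 = 1.7058333
  N → positive
  Lon: 5′ + 26″ = 5.43333′; 168 + 5.43333/60 = 168.0905556
  W ⇒ negate
Point 5:
  φ: split at 2 digits → 54° and 39.3591′; 54 + 39.3591/60 = 54.6559850
  S ⇒ negate
  λ: split at 3 digits → 157° and 51.358′; 157 + 51.358/60 = 157.8559667
  hemisphere W, so the sign is −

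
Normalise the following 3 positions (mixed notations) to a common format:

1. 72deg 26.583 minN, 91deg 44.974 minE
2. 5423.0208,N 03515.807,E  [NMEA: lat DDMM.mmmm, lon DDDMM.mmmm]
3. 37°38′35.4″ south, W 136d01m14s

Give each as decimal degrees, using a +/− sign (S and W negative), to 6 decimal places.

1. 72.443050, 91.749567
2. 54.383680, 35.263450
3. -37.643167, -136.020556

Point 1:
  φ: 72 + 26.583/60 = 72.4430500
  N → positive
  Lon: 91 + 44.974/60 = 91.7495667
  E → positive
Point 2:
  φ: split at 2 digits → 54° and 23.0208′; 54 + 23.0208/60 = 54.3836800
  N ⇒ keep positive
  Longitude: degrees = first 3 digits = 35, minutes = 15.807; 35 + 15.807/60 = 35.2634500
  E ⇒ keep positive
Point 3:
  Latitude: 37 + 38/60 + 35.4/3600 = 37.6431667
  S → negative
  Longitude: 1′ + 14″ = 1.23333′; 136 + 1.23333/60 = 136.0205556
  hemisphere W, so the sign is −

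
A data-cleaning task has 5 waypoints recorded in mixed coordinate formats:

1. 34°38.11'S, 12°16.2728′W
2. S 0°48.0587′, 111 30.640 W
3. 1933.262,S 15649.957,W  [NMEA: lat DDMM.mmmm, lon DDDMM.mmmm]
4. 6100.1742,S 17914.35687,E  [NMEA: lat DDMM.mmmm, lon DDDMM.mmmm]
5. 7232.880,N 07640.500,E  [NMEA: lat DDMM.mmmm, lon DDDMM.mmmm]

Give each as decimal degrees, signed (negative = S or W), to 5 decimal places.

1. -34.63517, -12.27121
2. -0.80098, -111.51067
3. -19.55437, -156.83262
4. -61.00290, 179.23928
5. 72.54800, 76.67500

Point 1:
  Latitude: 38.11′ = 0.635167°; total 34.635167
  S → negative
  λ: 12 + 16.2728/60 = 12.271213
  W ⇒ negate
Point 2:
  Latitude: 48.0587′ = 0.800978°; total 0.800978
  hemisphere S, so the sign is −
  Longitude: 30.64′ = 0.510667°; total 111.510667
  hemisphere W, so the sign is −
Point 3:
  Lat: degrees = first 2 digits = 19, minutes = 33.262; 19 + 33.262/60 = 19.554367
  S ⇒ negate
  Longitude: degrees = first 3 digits = 156, minutes = 49.957; 156 + 49.957/60 = 156.832617
  W → negative
Point 4:
  Lat: split at 2 digits → 61° and 0.1742′; 61 + 0.1742/60 = 61.002903
  hemisphere S, so the sign is −
  Longitude: degrees = first 3 digits = 179, minutes = 14.35687; 179 + 14.35687/60 = 179.239281
  E ⇒ keep positive
Point 5:
  Latitude: degrees = first 2 digits = 72, minutes = 32.88; 72 + 32.88/60 = 72.548000
  N ⇒ keep positive
  Longitude: degrees = first 3 digits = 76, minutes = 40.5; 76 + 40.5/60 = 76.675000
  E → positive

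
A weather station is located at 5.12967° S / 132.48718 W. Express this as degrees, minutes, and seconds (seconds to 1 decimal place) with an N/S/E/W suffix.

5°07′46.8″ S, 132°29′13.8″ W

Latitude: whole degrees 5; 7.78020′ → 7′ and 46.812″
Lon: whole degrees 132; 29.23080′ → 29′ and 13.848″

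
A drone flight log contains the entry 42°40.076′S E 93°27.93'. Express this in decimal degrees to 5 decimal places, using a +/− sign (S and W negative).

-42.66793, 93.46550

φ: 40.076′ = 0.667933°; total 42.667933
hemisphere S, so the sign is −
λ: 93 + 27.93/60 = 93.465500
E → positive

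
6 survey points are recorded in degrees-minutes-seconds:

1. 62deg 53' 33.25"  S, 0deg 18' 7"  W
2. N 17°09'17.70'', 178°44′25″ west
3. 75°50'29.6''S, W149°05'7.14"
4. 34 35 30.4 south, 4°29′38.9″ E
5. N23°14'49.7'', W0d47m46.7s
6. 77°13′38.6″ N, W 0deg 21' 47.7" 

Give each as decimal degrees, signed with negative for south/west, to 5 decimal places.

Point 1:
  Lat: 62° + 53/60 + 33.25/3600 = 62 + 0.883333 + 0.009236 = 62.892569
  hemisphere S, so the sign is −
  Longitude: 0° + 18/60 + 7/3600 = 0 + 0.300000 + 0.001944 = 0.301944
  W → negative
Point 2:
  Lat: 17° + 9/60 + 17.7/3600 = 17 + 0.150000 + 0.004917 = 17.154917
  N → positive
  Longitude: 44′ + 25″ = 44.41667′; 178 + 44.41667/60 = 178.740278
  hemisphere W, so the sign is −
Point 3:
  Latitude: 75° + 50/60 + 29.6/3600 = 75 + 0.833333 + 0.008222 = 75.841556
  S ⇒ negate
  Lon: 149 + 5/60 + 7.14/3600 = 149.085317
  W ⇒ negate
Point 4:
  Lat: 34° + 35/60 + 30.4/3600 = 34 + 0.583333 + 0.008444 = 34.591778
  hemisphere S, so the sign is −
  Lon: 4° + 29/60 + 38.9/3600 = 4 + 0.483333 + 0.010806 = 4.494139
  E → positive
Point 5:
  φ: 23 + 14/60 + 49.7/3600 = 23.247139
  N ⇒ keep positive
  λ: 0° + 47/60 + 46.7/3600 = 0 + 0.783333 + 0.012972 = 0.796306
  W ⇒ negate
Point 6:
  Latitude: 77 + 13/60 + 38.6/3600 = 77.227389
  N ⇒ keep positive
  Lon: 0 + 21/60 + 47.7/3600 = 0.363250
  W ⇒ negate

1. -62.89257, -0.30194
2. 17.15492, -178.74028
3. -75.84156, -149.08532
4. -34.59178, 4.49414
5. 23.24714, -0.79631
6. 77.22739, -0.36325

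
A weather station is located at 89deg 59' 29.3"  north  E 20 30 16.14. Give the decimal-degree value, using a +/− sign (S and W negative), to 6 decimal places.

Latitude: 59′ + 29.3″ = 59.48833′; 89 + 59.48833/60 = 89.9914722
N → positive
Lon: 20 + 30/60 + 16.14/3600 = 20.5044833
E → positive

89.991472, 20.504483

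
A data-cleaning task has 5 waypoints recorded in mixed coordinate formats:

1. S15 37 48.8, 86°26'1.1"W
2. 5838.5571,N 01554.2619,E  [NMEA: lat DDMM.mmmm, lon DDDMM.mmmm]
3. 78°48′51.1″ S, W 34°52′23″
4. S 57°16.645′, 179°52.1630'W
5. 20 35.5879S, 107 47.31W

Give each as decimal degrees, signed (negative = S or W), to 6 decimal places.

Point 1:
  Lat: 15° + 37/60 + 48.8/3600 = 15 + 0.616667 + 0.013556 = 15.6302222
  hemisphere S, so the sign is −
  Lon: 86 + 26/60 + 1.1/3600 = 86.4336389
  W → negative
Point 2:
  Latitude: degrees = first 2 digits = 58, minutes = 38.5571; 58 + 38.5571/60 = 58.6426183
  N ⇒ keep positive
  λ: degrees = first 3 digits = 15, minutes = 54.2619; 15 + 54.2619/60 = 15.9043650
  E → positive
Point 3:
  Lat: 78° + 48/60 + 51.1/3600 = 78 + 0.800000 + 0.014194 = 78.8141944
  S → negative
  Lon: 34° + 52/60 + 23/3600 = 34 + 0.866667 + 0.006389 = 34.8730556
  hemisphere W, so the sign is −
Point 4:
  Lat: 57 + 16.645/60 = 57.2774167
  S ⇒ negate
  Lon: 179 + 52.163/60 = 179.8693833
  W → negative
Point 5:
  φ: 35.5879′ = 0.593132°; total 20.5931317
  S → negative
  Lon: 47.31′ = 0.788500°; total 107.7885000
  hemisphere W, so the sign is −

1. -15.630222, -86.433639
2. 58.642618, 15.904365
3. -78.814194, -34.873056
4. -57.277417, -179.869383
5. -20.593132, -107.788500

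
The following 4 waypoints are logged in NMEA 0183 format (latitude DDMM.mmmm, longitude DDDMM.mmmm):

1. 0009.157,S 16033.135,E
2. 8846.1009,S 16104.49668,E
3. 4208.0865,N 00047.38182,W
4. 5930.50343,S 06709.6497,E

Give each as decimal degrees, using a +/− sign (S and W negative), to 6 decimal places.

1. -0.152617, 160.552250
2. -88.768348, 161.074945
3. 42.134775, -0.789697
4. -59.508391, 67.160828

Point 1:
  Lat: degrees = first 2 digits = 0, minutes = 9.157; 0 + 9.157/60 = 0.1526167
  hemisphere S, so the sign is −
  Longitude: degrees = first 3 digits = 160, minutes = 33.135; 160 + 33.135/60 = 160.5522500
  E → positive
Point 2:
  φ: degrees = first 2 digits = 88, minutes = 46.1009; 88 + 46.1009/60 = 88.7683483
  S → negative
  Longitude: split at 3 digits → 161° and 4.49668′; 161 + 4.49668/60 = 161.0749447
  E ⇒ keep positive
Point 3:
  φ: degrees = first 2 digits = 42, minutes = 8.0865; 42 + 8.0865/60 = 42.1347750
  N ⇒ keep positive
  Lon: split at 3 digits → 000° and 47.38182′; 0 + 47.38182/60 = 0.7896970
  hemisphere W, so the sign is −
Point 4:
  φ: degrees = first 2 digits = 59, minutes = 30.50343; 59 + 30.50343/60 = 59.5083905
  hemisphere S, so the sign is −
  Lon: split at 3 digits → 067° and 9.6497′; 67 + 9.6497/60 = 67.1608283
  E → positive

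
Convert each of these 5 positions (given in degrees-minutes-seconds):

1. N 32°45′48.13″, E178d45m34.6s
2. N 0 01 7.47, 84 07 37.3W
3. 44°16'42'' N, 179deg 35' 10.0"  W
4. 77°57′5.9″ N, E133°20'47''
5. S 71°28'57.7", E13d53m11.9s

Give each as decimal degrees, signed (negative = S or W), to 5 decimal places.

Point 1:
  Lat: 32° + 45/60 + 48.13/3600 = 32 + 0.750000 + 0.013369 = 32.763369
  N → positive
  Lon: 45′ + 34.6″ = 45.57667′; 178 + 45.57667/60 = 178.759611
  E → positive
Point 2:
  Latitude: 0° + 1/60 + 7.47/3600 = 0 + 0.016667 + 0.002075 = 0.018742
  N ⇒ keep positive
  Lon: 7′ + 37.3″ = 7.62167′; 84 + 7.62167/60 = 84.127028
  hemisphere W, so the sign is −
Point 3:
  φ: 16′ + 42″ = 16.70000′; 44 + 16.70000/60 = 44.278333
  N → positive
  λ: 35′ + 10″ = 35.16667′; 179 + 35.16667/60 = 179.586111
  W ⇒ negate
Point 4:
  Lat: 77° + 57/60 + 5.9/3600 = 77 + 0.950000 + 0.001639 = 77.951639
  N ⇒ keep positive
  Longitude: 133° + 20/60 + 47/3600 = 133 + 0.333333 + 0.013056 = 133.346389
  E → positive
Point 5:
  Lat: 28′ + 57.7″ = 28.96167′; 71 + 28.96167/60 = 71.482694
  S ⇒ negate
  Lon: 53′ + 11.9″ = 53.19833′; 13 + 53.19833/60 = 13.886639
  E → positive

1. 32.76337, 178.75961
2. 0.01874, -84.12703
3. 44.27833, -179.58611
4. 77.95164, 133.34639
5. -71.48269, 13.88664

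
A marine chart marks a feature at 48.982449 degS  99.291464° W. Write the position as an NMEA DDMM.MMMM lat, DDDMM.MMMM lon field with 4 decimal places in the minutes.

4858.9469,S / 09917.4878,W

Lat: fractional part 0.982449 → 58.946940 minutes
λ: fractional part 0.291464 → 17.487840 minutes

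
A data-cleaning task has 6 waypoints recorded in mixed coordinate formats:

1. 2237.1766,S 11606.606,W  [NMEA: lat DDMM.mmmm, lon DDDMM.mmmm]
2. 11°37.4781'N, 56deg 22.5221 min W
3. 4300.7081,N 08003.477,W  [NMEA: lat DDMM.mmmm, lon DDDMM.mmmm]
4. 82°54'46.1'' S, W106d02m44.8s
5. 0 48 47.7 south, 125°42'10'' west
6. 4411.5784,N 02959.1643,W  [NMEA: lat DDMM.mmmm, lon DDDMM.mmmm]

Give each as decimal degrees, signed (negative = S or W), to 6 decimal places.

1. -22.619610, -116.110100
2. 11.624635, -56.375368
3. 43.011802, -80.057950
4. -82.912806, -106.045778
5. -0.813250, -125.702778
6. 44.192973, -29.986072

Point 1:
  Lat: degrees = first 2 digits = 22, minutes = 37.1766; 22 + 37.1766/60 = 22.6196100
  S ⇒ negate
  Lon: split at 3 digits → 116° and 6.606′; 116 + 6.606/60 = 116.1101000
  hemisphere W, so the sign is −
Point 2:
  φ: 37.4781′ = 0.624635°; total 11.6246350
  N → positive
  Lon: 56 + 22.5221/60 = 56.3753683
  hemisphere W, so the sign is −
Point 3:
  Lat: split at 2 digits → 43° and 0.7081′; 43 + 0.7081/60 = 43.0118017
  N ⇒ keep positive
  Longitude: degrees = first 3 digits = 80, minutes = 3.477; 80 + 3.477/60 = 80.0579500
  W → negative
Point 4:
  Lat: 54′ + 46.1″ = 54.76833′; 82 + 54.76833/60 = 82.9128056
  S ⇒ negate
  Lon: 106 + 2/60 + 44.8/3600 = 106.0457778
  hemisphere W, so the sign is −
Point 5:
  Lat: 48′ + 47.7″ = 48.79500′; 0 + 48.79500/60 = 0.8132500
  S → negative
  Lon: 125° + 42/60 + 10/3600 = 125 + 0.700000 + 0.002778 = 125.7027778
  W ⇒ negate
Point 6:
  φ: degrees = first 2 digits = 44, minutes = 11.5784; 44 + 11.5784/60 = 44.1929733
  N ⇒ keep positive
  Longitude: degrees = first 3 digits = 29, minutes = 59.1643; 29 + 59.1643/60 = 29.9860717
  W → negative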